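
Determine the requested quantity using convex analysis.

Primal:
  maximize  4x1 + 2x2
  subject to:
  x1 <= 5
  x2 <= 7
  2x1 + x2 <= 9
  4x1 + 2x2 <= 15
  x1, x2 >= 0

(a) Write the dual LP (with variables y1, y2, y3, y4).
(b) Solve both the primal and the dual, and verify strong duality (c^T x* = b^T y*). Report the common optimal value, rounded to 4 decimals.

The standard primal-dual pair for 'max c^T x s.t. A x <= b, x >= 0' is:
  Dual:  min b^T y  s.t.  A^T y >= c,  y >= 0.

So the dual LP is:
  minimize  5y1 + 7y2 + 9y3 + 15y4
  subject to:
    y1 + 2y3 + 4y4 >= 4
    y2 + y3 + 2y4 >= 2
    y1, y2, y3, y4 >= 0

Solving the primal: x* = (3.75, 0).
  primal value c^T x* = 15.
Solving the dual: y* = (0, 0, 0, 1).
  dual value b^T y* = 15.
Strong duality: c^T x* = b^T y*. Confirmed.

15


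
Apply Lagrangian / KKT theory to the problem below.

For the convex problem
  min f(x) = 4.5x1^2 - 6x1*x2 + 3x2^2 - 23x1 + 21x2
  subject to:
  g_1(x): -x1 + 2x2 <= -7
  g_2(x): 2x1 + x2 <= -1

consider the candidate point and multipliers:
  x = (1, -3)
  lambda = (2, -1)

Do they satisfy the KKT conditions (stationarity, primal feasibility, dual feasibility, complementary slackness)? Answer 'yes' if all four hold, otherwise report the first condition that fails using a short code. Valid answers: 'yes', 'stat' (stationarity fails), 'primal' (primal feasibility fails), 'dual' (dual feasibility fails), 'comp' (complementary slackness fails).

Gradient of f: grad f(x) = Q x + c = (4, -3)
Constraint values g_i(x) = a_i^T x - b_i:
  g_1((1, -3)) = 0
  g_2((1, -3)) = 0
Stationarity residual: grad f(x) + sum_i lambda_i a_i = (0, 0)
  -> stationarity OK
Primal feasibility (all g_i <= 0): OK
Dual feasibility (all lambda_i >= 0): FAILS
Complementary slackness (lambda_i * g_i(x) = 0 for all i): OK

Verdict: the first failing condition is dual_feasibility -> dual.

dual


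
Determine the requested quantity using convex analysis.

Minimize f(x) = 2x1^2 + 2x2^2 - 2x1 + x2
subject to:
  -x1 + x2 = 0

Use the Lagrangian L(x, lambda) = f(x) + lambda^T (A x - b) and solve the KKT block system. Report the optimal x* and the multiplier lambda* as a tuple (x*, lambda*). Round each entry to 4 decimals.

Form the Lagrangian:
  L(x, lambda) = (1/2) x^T Q x + c^T x + lambda^T (A x - b)
Stationarity (grad_x L = 0): Q x + c + A^T lambda = 0.
Primal feasibility: A x = b.

This gives the KKT block system:
  [ Q   A^T ] [ x     ]   [-c ]
  [ A    0  ] [ lambda ] = [ b ]

Solving the linear system:
  x*      = (0.125, 0.125)
  lambda* = (-1.5)
  f(x*)   = -0.0625

x* = (0.125, 0.125), lambda* = (-1.5)


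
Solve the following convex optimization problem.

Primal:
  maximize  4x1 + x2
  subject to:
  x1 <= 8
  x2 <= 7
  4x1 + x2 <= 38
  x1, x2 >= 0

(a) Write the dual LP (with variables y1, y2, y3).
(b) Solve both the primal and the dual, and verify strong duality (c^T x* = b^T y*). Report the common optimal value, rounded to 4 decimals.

The standard primal-dual pair for 'max c^T x s.t. A x <= b, x >= 0' is:
  Dual:  min b^T y  s.t.  A^T y >= c,  y >= 0.

So the dual LP is:
  minimize  8y1 + 7y2 + 38y3
  subject to:
    y1 + 4y3 >= 4
    y2 + y3 >= 1
    y1, y2, y3 >= 0

Solving the primal: x* = (7.75, 7).
  primal value c^T x* = 38.
Solving the dual: y* = (0, 0, 1).
  dual value b^T y* = 38.
Strong duality: c^T x* = b^T y*. Confirmed.

38


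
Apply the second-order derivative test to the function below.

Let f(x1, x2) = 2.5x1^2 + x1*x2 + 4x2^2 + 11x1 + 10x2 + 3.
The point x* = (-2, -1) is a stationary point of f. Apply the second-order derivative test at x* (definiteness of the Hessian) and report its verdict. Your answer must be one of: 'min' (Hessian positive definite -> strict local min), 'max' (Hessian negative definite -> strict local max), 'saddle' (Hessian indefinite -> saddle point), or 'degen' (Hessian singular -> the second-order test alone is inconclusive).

Compute the Hessian H = grad^2 f:
  H = [[5, 1], [1, 8]]
Verify stationarity: grad f(x*) = H x* + g = (0, 0).
Eigenvalues of H: 4.6972, 8.3028.
Both eigenvalues > 0, so H is positive definite -> x* is a strict local min.

min


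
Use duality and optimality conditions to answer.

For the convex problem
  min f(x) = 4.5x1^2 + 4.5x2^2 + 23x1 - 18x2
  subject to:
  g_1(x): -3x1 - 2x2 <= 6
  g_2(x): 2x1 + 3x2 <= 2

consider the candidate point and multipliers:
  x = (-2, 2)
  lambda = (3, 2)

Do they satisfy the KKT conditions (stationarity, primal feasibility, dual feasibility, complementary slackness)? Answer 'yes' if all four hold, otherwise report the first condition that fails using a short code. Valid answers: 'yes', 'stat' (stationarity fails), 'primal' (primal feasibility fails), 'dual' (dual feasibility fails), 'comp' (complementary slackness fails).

Gradient of f: grad f(x) = Q x + c = (5, 0)
Constraint values g_i(x) = a_i^T x - b_i:
  g_1((-2, 2)) = -4
  g_2((-2, 2)) = 0
Stationarity residual: grad f(x) + sum_i lambda_i a_i = (0, 0)
  -> stationarity OK
Primal feasibility (all g_i <= 0): OK
Dual feasibility (all lambda_i >= 0): OK
Complementary slackness (lambda_i * g_i(x) = 0 for all i): FAILS

Verdict: the first failing condition is complementary_slackness -> comp.

comp


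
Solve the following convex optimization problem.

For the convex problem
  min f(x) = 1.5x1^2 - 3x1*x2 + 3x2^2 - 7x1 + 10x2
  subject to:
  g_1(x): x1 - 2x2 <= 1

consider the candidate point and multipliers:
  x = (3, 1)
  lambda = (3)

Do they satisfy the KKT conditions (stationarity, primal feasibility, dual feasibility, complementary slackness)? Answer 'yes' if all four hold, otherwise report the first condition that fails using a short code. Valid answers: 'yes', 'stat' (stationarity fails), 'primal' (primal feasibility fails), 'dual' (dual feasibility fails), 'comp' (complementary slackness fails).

Gradient of f: grad f(x) = Q x + c = (-1, 7)
Constraint values g_i(x) = a_i^T x - b_i:
  g_1((3, 1)) = 0
Stationarity residual: grad f(x) + sum_i lambda_i a_i = (2, 1)
  -> stationarity FAILS
Primal feasibility (all g_i <= 0): OK
Dual feasibility (all lambda_i >= 0): OK
Complementary slackness (lambda_i * g_i(x) = 0 for all i): OK

Verdict: the first failing condition is stationarity -> stat.

stat


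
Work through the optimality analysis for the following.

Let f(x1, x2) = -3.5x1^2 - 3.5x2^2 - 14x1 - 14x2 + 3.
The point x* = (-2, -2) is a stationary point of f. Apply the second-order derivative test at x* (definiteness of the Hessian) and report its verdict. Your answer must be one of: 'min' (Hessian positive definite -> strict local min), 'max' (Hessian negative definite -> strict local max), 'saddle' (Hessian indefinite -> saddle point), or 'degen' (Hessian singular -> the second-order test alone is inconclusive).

Compute the Hessian H = grad^2 f:
  H = [[-7, 0], [0, -7]]
Verify stationarity: grad f(x*) = H x* + g = (0, 0).
Eigenvalues of H: -7, -7.
Both eigenvalues < 0, so H is negative definite -> x* is a strict local max.

max


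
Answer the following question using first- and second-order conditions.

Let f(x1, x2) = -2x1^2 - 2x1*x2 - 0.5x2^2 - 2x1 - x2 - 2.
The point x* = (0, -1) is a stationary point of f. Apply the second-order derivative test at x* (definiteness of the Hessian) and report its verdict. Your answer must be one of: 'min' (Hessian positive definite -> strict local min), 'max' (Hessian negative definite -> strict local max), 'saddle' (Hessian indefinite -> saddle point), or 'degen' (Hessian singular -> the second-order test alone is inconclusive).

Compute the Hessian H = grad^2 f:
  H = [[-4, -2], [-2, -1]]
Verify stationarity: grad f(x*) = H x* + g = (0, 0).
Eigenvalues of H: -5, 0.
H has a zero eigenvalue (singular; negative semidefinite but not definite), so H is neither positive definite, negative definite, nor indefinite. The second-order test alone is inconclusive -> degen.
(Indeed, f is constant along the null direction of H through x*, so x* is not a strict local extremum.)

degen


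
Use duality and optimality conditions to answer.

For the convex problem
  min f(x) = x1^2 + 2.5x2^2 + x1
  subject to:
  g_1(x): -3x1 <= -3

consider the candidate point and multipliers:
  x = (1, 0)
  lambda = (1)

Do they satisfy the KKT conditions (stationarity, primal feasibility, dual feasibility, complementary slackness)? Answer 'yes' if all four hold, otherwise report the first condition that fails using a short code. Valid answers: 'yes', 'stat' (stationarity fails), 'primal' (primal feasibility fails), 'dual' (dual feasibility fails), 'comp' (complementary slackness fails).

Gradient of f: grad f(x) = Q x + c = (3, 0)
Constraint values g_i(x) = a_i^T x - b_i:
  g_1((1, 0)) = 0
Stationarity residual: grad f(x) + sum_i lambda_i a_i = (0, 0)
  -> stationarity OK
Primal feasibility (all g_i <= 0): OK
Dual feasibility (all lambda_i >= 0): OK
Complementary slackness (lambda_i * g_i(x) = 0 for all i): OK

Verdict: yes, KKT holds.

yes


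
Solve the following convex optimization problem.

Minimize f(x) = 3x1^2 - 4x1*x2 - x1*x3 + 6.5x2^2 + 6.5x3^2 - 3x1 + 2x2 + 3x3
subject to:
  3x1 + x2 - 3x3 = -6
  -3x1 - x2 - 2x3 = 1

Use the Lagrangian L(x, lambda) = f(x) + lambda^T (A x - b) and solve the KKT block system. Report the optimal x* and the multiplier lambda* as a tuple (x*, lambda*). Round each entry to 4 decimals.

Form the Lagrangian:
  L(x, lambda) = (1/2) x^T Q x + c^T x + lambda^T (A x - b)
Stationarity (grad_x L = 0): Q x + c + A^T lambda = 0.
Primal feasibility: A x = b.

This gives the KKT block system:
  [ Q   A^T ] [ x     ]   [-c ]
  [ A    0  ] [ lambda ] = [ b ]

Solving the linear system:
  x*      = (-0.8095, -0.5714, 1)
  lambda* = (4.2381, 2.0476)
  f(x*)   = 13.8333

x* = (-0.8095, -0.5714, 1), lambda* = (4.2381, 2.0476)


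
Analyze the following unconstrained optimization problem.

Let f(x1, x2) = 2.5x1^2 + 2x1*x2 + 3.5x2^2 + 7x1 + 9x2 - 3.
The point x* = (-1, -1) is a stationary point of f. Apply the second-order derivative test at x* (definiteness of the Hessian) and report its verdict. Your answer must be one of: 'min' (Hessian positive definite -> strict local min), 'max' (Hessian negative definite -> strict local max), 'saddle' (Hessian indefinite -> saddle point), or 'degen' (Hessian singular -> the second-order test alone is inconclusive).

Compute the Hessian H = grad^2 f:
  H = [[5, 2], [2, 7]]
Verify stationarity: grad f(x*) = H x* + g = (0, 0).
Eigenvalues of H: 3.7639, 8.2361.
Both eigenvalues > 0, so H is positive definite -> x* is a strict local min.

min


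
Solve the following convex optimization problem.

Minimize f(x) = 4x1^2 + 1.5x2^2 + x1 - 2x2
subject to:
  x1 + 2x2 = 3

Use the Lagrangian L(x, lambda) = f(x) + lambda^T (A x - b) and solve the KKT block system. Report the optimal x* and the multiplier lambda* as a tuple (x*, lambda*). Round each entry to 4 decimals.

Form the Lagrangian:
  L(x, lambda) = (1/2) x^T Q x + c^T x + lambda^T (A x - b)
Stationarity (grad_x L = 0): Q x + c + A^T lambda = 0.
Primal feasibility: A x = b.

This gives the KKT block system:
  [ Q   A^T ] [ x     ]   [-c ]
  [ A    0  ] [ lambda ] = [ b ]

Solving the linear system:
  x*      = (0.0286, 1.4857)
  lambda* = (-1.2286)
  f(x*)   = 0.3714

x* = (0.0286, 1.4857), lambda* = (-1.2286)


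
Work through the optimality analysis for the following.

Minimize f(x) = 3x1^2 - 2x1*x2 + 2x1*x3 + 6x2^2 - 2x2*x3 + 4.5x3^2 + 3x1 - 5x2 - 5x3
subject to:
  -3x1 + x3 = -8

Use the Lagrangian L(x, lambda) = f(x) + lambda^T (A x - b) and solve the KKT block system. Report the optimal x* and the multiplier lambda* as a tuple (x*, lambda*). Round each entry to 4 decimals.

Form the Lagrangian:
  L(x, lambda) = (1/2) x^T Q x + c^T x + lambda^T (A x - b)
Stationarity (grad_x L = 0): Q x + c + A^T lambda = 0.
Primal feasibility: A x = b.

This gives the KKT block system:
  [ Q   A^T ] [ x     ]   [-c ]
  [ A    0  ] [ lambda ] = [ b ]

Solving the linear system:
  x*      = (2.5267, 0.7678, -0.4199)
  lambda* = (5.2616)
  f(x*)   = 23.9666

x* = (2.5267, 0.7678, -0.4199), lambda* = (5.2616)


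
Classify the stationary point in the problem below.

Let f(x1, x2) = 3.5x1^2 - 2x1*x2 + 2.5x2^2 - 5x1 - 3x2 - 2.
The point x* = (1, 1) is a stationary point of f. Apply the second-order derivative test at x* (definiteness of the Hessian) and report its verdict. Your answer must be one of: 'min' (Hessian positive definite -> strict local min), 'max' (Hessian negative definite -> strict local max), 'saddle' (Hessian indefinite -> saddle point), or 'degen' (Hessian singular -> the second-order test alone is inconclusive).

Compute the Hessian H = grad^2 f:
  H = [[7, -2], [-2, 5]]
Verify stationarity: grad f(x*) = H x* + g = (0, 0).
Eigenvalues of H: 3.7639, 8.2361.
Both eigenvalues > 0, so H is positive definite -> x* is a strict local min.

min


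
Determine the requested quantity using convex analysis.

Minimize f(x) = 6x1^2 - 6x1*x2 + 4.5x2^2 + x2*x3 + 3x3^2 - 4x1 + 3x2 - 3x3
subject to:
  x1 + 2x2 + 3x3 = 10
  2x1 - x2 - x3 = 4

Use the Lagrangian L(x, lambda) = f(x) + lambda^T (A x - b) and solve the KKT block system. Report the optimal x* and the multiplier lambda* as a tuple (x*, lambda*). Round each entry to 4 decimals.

Form the Lagrangian:
  L(x, lambda) = (1/2) x^T Q x + c^T x + lambda^T (A x - b)
Stationarity (grad_x L = 0): Q x + c + A^T lambda = 0.
Primal feasibility: A x = b.

This gives the KKT block system:
  [ Q   A^T ] [ x     ]   [-c ]
  [ A    0  ] [ lambda ] = [ b ]

Solving the linear system:
  x*      = (3.3987, 1.7906, 1.0067)
  lambda* = (-5.1002, -10.4699)
  f(x*)   = 40.8196

x* = (3.3987, 1.7906, 1.0067), lambda* = (-5.1002, -10.4699)


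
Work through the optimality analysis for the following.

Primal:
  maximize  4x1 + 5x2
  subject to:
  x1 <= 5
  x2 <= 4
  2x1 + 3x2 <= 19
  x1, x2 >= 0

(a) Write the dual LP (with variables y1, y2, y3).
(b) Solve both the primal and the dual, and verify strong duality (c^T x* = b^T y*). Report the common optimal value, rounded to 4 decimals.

The standard primal-dual pair for 'max c^T x s.t. A x <= b, x >= 0' is:
  Dual:  min b^T y  s.t.  A^T y >= c,  y >= 0.

So the dual LP is:
  minimize  5y1 + 4y2 + 19y3
  subject to:
    y1 + 2y3 >= 4
    y2 + 3y3 >= 5
    y1, y2, y3 >= 0

Solving the primal: x* = (5, 3).
  primal value c^T x* = 35.
Solving the dual: y* = (0.6667, 0, 1.6667).
  dual value b^T y* = 35.
Strong duality: c^T x* = b^T y*. Confirmed.

35


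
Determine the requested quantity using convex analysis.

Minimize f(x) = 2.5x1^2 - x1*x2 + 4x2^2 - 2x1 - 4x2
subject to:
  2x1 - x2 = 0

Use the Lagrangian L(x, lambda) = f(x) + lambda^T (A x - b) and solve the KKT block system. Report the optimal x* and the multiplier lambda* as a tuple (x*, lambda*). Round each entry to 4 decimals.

Form the Lagrangian:
  L(x, lambda) = (1/2) x^T Q x + c^T x + lambda^T (A x - b)
Stationarity (grad_x L = 0): Q x + c + A^T lambda = 0.
Primal feasibility: A x = b.

This gives the KKT block system:
  [ Q   A^T ] [ x     ]   [-c ]
  [ A    0  ] [ lambda ] = [ b ]

Solving the linear system:
  x*      = (0.303, 0.6061)
  lambda* = (0.5455)
  f(x*)   = -1.5152

x* = (0.303, 0.6061), lambda* = (0.5455)


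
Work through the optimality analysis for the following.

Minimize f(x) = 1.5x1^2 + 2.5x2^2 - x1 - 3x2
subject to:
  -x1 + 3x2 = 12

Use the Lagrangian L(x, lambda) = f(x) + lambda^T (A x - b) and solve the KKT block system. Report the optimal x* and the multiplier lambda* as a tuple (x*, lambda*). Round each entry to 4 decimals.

Form the Lagrangian:
  L(x, lambda) = (1/2) x^T Q x + c^T x + lambda^T (A x - b)
Stationarity (grad_x L = 0): Q x + c + A^T lambda = 0.
Primal feasibility: A x = b.

This gives the KKT block system:
  [ Q   A^T ] [ x     ]   [-c ]
  [ A    0  ] [ lambda ] = [ b ]

Solving the linear system:
  x*      = (-1.3125, 3.5625)
  lambda* = (-4.9375)
  f(x*)   = 24.9375

x* = (-1.3125, 3.5625), lambda* = (-4.9375)


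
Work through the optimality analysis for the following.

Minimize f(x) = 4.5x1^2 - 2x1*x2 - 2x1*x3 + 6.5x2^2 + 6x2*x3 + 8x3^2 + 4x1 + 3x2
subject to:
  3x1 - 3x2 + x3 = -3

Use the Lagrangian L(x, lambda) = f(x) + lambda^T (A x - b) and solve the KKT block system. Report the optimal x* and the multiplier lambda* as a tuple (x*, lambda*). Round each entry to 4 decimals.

Form the Lagrangian:
  L(x, lambda) = (1/2) x^T Q x + c^T x + lambda^T (A x - b)
Stationarity (grad_x L = 0): Q x + c + A^T lambda = 0.
Primal feasibility: A x = b.

This gives the KKT block system:
  [ Q   A^T ] [ x     ]   [-c ]
  [ A    0  ] [ lambda ] = [ b ]

Solving the linear system:
  x*      = (-0.9141, 0.0187, -0.2017)
  lambda* = (1.2869)
  f(x*)   = 0.1302

x* = (-0.9141, 0.0187, -0.2017), lambda* = (1.2869)


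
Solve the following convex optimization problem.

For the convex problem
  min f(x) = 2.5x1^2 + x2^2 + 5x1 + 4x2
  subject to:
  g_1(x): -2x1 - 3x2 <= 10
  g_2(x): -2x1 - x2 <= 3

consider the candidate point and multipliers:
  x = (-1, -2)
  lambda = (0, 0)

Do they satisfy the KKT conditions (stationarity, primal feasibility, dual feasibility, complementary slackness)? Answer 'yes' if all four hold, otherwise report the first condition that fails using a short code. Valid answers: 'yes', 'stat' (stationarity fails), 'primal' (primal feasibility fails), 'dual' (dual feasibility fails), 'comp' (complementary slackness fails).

Gradient of f: grad f(x) = Q x + c = (0, 0)
Constraint values g_i(x) = a_i^T x - b_i:
  g_1((-1, -2)) = -2
  g_2((-1, -2)) = 1
Stationarity residual: grad f(x) + sum_i lambda_i a_i = (0, 0)
  -> stationarity OK
Primal feasibility (all g_i <= 0): FAILS
Dual feasibility (all lambda_i >= 0): OK
Complementary slackness (lambda_i * g_i(x) = 0 for all i): OK

Verdict: the first failing condition is primal_feasibility -> primal.

primal


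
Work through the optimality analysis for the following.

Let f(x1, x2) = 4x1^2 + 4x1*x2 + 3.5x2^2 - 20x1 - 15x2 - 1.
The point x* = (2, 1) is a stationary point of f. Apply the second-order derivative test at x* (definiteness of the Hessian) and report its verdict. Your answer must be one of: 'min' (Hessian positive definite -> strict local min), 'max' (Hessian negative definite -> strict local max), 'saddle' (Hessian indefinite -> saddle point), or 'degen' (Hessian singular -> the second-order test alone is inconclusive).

Compute the Hessian H = grad^2 f:
  H = [[8, 4], [4, 7]]
Verify stationarity: grad f(x*) = H x* + g = (0, 0).
Eigenvalues of H: 3.4689, 11.5311.
Both eigenvalues > 0, so H is positive definite -> x* is a strict local min.

min


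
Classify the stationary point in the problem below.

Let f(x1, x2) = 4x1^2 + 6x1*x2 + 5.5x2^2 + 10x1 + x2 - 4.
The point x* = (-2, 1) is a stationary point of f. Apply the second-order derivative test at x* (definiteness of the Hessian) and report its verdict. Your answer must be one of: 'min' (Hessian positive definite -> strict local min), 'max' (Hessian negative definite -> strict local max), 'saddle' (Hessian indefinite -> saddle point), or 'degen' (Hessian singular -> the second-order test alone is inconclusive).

Compute the Hessian H = grad^2 f:
  H = [[8, 6], [6, 11]]
Verify stationarity: grad f(x*) = H x* + g = (0, 0).
Eigenvalues of H: 3.3153, 15.6847.
Both eigenvalues > 0, so H is positive definite -> x* is a strict local min.

min


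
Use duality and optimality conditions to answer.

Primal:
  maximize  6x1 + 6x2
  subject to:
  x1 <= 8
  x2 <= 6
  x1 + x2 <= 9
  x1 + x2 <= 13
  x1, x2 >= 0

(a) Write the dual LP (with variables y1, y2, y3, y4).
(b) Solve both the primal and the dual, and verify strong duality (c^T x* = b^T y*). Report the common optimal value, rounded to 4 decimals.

The standard primal-dual pair for 'max c^T x s.t. A x <= b, x >= 0' is:
  Dual:  min b^T y  s.t.  A^T y >= c,  y >= 0.

So the dual LP is:
  minimize  8y1 + 6y2 + 9y3 + 13y4
  subject to:
    y1 + y3 + y4 >= 6
    y2 + y3 + y4 >= 6
    y1, y2, y3, y4 >= 0

Solving the primal: x* = (3, 6).
  primal value c^T x* = 54.
Solving the dual: y* = (0, 0, 6, 0).
  dual value b^T y* = 54.
Strong duality: c^T x* = b^T y*. Confirmed.

54


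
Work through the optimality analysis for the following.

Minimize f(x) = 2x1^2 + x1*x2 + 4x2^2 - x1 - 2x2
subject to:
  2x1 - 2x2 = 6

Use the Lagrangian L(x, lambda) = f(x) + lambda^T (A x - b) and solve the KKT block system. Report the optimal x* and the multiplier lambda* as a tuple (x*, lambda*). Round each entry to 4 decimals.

Form the Lagrangian:
  L(x, lambda) = (1/2) x^T Q x + c^T x + lambda^T (A x - b)
Stationarity (grad_x L = 0): Q x + c + A^T lambda = 0.
Primal feasibility: A x = b.

This gives the KKT block system:
  [ Q   A^T ] [ x     ]   [-c ]
  [ A    0  ] [ lambda ] = [ b ]

Solving the linear system:
  x*      = (2.1429, -0.8571)
  lambda* = (-3.3571)
  f(x*)   = 9.8571

x* = (2.1429, -0.8571), lambda* = (-3.3571)


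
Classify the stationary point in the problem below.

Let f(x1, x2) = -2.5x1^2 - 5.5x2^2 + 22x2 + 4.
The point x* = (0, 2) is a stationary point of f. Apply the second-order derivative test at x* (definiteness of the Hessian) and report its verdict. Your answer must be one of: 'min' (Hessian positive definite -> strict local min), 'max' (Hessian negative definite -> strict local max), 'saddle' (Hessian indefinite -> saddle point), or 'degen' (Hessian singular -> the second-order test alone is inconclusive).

Compute the Hessian H = grad^2 f:
  H = [[-5, 0], [0, -11]]
Verify stationarity: grad f(x*) = H x* + g = (0, 0).
Eigenvalues of H: -11, -5.
Both eigenvalues < 0, so H is negative definite -> x* is a strict local max.

max


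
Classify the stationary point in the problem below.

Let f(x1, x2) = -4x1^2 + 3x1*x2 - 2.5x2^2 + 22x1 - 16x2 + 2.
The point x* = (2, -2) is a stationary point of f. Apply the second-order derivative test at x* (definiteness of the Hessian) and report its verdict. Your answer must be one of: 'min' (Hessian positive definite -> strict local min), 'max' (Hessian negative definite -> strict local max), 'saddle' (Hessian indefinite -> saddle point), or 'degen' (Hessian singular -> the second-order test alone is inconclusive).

Compute the Hessian H = grad^2 f:
  H = [[-8, 3], [3, -5]]
Verify stationarity: grad f(x*) = H x* + g = (0, 0).
Eigenvalues of H: -9.8541, -3.1459.
Both eigenvalues < 0, so H is negative definite -> x* is a strict local max.

max


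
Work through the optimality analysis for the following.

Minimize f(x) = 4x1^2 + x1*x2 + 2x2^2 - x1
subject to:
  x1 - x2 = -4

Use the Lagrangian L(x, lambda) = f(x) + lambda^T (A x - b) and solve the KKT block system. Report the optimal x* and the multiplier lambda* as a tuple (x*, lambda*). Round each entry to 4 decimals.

Form the Lagrangian:
  L(x, lambda) = (1/2) x^T Q x + c^T x + lambda^T (A x - b)
Stationarity (grad_x L = 0): Q x + c + A^T lambda = 0.
Primal feasibility: A x = b.

This gives the KKT block system:
  [ Q   A^T ] [ x     ]   [-c ]
  [ A    0  ] [ lambda ] = [ b ]

Solving the linear system:
  x*      = (-1.3571, 2.6429)
  lambda* = (9.2143)
  f(x*)   = 19.1071

x* = (-1.3571, 2.6429), lambda* = (9.2143)


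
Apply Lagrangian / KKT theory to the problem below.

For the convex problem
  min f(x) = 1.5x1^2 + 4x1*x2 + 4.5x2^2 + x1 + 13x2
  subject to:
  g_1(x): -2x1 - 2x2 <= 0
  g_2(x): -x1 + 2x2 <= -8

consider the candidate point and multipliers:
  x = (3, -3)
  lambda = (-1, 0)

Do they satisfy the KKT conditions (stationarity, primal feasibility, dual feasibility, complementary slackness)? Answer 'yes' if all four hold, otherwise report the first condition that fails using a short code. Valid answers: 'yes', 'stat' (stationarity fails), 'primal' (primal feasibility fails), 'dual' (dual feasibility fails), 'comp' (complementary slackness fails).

Gradient of f: grad f(x) = Q x + c = (-2, -2)
Constraint values g_i(x) = a_i^T x - b_i:
  g_1((3, -3)) = 0
  g_2((3, -3)) = -1
Stationarity residual: grad f(x) + sum_i lambda_i a_i = (0, 0)
  -> stationarity OK
Primal feasibility (all g_i <= 0): OK
Dual feasibility (all lambda_i >= 0): FAILS
Complementary slackness (lambda_i * g_i(x) = 0 for all i): OK

Verdict: the first failing condition is dual_feasibility -> dual.

dual


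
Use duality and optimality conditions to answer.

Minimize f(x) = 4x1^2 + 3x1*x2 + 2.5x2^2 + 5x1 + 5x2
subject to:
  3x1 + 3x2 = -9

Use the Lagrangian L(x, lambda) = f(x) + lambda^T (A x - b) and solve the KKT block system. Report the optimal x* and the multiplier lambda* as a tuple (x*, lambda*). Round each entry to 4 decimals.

Form the Lagrangian:
  L(x, lambda) = (1/2) x^T Q x + c^T x + lambda^T (A x - b)
Stationarity (grad_x L = 0): Q x + c + A^T lambda = 0.
Primal feasibility: A x = b.

This gives the KKT block system:
  [ Q   A^T ] [ x     ]   [-c ]
  [ A    0  ] [ lambda ] = [ b ]

Solving the linear system:
  x*      = (-0.8571, -2.1429)
  lambda* = (2.7619)
  f(x*)   = 4.9286

x* = (-0.8571, -2.1429), lambda* = (2.7619)


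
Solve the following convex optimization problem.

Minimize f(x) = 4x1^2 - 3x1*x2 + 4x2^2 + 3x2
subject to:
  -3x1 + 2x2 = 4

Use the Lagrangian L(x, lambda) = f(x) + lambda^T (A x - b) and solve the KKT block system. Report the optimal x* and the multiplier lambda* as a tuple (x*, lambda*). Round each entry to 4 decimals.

Form the Lagrangian:
  L(x, lambda) = (1/2) x^T Q x + c^T x + lambda^T (A x - b)
Stationarity (grad_x L = 0): Q x + c + A^T lambda = 0.
Primal feasibility: A x = b.

This gives the KKT block system:
  [ Q   A^T ] [ x     ]   [-c ]
  [ A    0  ] [ lambda ] = [ b ]

Solving the linear system:
  x*      = (-1.3235, 0.0147)
  lambda* = (-3.5441)
  f(x*)   = 7.1103

x* = (-1.3235, 0.0147), lambda* = (-3.5441)


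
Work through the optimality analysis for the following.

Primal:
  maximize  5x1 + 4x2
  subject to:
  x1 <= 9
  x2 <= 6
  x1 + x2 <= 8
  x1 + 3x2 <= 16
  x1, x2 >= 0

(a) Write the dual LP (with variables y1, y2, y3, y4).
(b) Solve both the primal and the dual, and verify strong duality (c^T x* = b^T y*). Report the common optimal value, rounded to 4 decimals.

The standard primal-dual pair for 'max c^T x s.t. A x <= b, x >= 0' is:
  Dual:  min b^T y  s.t.  A^T y >= c,  y >= 0.

So the dual LP is:
  minimize  9y1 + 6y2 + 8y3 + 16y4
  subject to:
    y1 + y3 + y4 >= 5
    y2 + y3 + 3y4 >= 4
    y1, y2, y3, y4 >= 0

Solving the primal: x* = (8, 0).
  primal value c^T x* = 40.
Solving the dual: y* = (0, 0, 5, 0).
  dual value b^T y* = 40.
Strong duality: c^T x* = b^T y*. Confirmed.

40


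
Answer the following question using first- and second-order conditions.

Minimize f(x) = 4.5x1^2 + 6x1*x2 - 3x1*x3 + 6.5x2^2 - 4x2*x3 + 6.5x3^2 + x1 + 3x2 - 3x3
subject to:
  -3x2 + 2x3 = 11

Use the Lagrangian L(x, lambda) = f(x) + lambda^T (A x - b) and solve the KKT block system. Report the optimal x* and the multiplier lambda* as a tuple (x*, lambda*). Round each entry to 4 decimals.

Form the Lagrangian:
  L(x, lambda) = (1/2) x^T Q x + c^T x + lambda^T (A x - b)
Stationarity (grad_x L = 0): Q x + c + A^T lambda = 0.
Primal feasibility: A x = b.

This gives the KKT block system:
  [ Q   A^T ] [ x     ]   [-c ]
  [ A    0  ] [ lambda ] = [ b ]

Solving the linear system:
  x*      = (2.2019, -2.8778, 1.1833)
  lambda* = (-8.6444)
  f(x*)   = 42.5537

x* = (2.2019, -2.8778, 1.1833), lambda* = (-8.6444)


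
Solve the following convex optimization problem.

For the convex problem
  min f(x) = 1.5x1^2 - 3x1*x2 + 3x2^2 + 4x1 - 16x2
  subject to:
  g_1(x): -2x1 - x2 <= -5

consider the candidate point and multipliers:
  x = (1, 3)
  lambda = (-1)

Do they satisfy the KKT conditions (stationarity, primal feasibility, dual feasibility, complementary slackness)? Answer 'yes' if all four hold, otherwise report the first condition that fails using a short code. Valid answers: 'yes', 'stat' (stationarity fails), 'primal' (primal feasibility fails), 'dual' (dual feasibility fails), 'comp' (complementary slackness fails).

Gradient of f: grad f(x) = Q x + c = (-2, -1)
Constraint values g_i(x) = a_i^T x - b_i:
  g_1((1, 3)) = 0
Stationarity residual: grad f(x) + sum_i lambda_i a_i = (0, 0)
  -> stationarity OK
Primal feasibility (all g_i <= 0): OK
Dual feasibility (all lambda_i >= 0): FAILS
Complementary slackness (lambda_i * g_i(x) = 0 for all i): OK

Verdict: the first failing condition is dual_feasibility -> dual.

dual


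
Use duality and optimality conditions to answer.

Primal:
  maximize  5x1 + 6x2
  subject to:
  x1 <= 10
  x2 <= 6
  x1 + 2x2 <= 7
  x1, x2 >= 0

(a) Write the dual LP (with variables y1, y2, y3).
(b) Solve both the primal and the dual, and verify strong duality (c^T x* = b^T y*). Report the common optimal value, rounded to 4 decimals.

The standard primal-dual pair for 'max c^T x s.t. A x <= b, x >= 0' is:
  Dual:  min b^T y  s.t.  A^T y >= c,  y >= 0.

So the dual LP is:
  minimize  10y1 + 6y2 + 7y3
  subject to:
    y1 + y3 >= 5
    y2 + 2y3 >= 6
    y1, y2, y3 >= 0

Solving the primal: x* = (7, 0).
  primal value c^T x* = 35.
Solving the dual: y* = (0, 0, 5).
  dual value b^T y* = 35.
Strong duality: c^T x* = b^T y*. Confirmed.

35


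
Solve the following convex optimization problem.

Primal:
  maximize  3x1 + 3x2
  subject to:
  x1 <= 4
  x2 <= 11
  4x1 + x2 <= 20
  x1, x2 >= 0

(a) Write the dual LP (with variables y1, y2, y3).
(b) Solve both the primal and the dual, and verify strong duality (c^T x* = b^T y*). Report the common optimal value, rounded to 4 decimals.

The standard primal-dual pair for 'max c^T x s.t. A x <= b, x >= 0' is:
  Dual:  min b^T y  s.t.  A^T y >= c,  y >= 0.

So the dual LP is:
  minimize  4y1 + 11y2 + 20y3
  subject to:
    y1 + 4y3 >= 3
    y2 + y3 >= 3
    y1, y2, y3 >= 0

Solving the primal: x* = (2.25, 11).
  primal value c^T x* = 39.75.
Solving the dual: y* = (0, 2.25, 0.75).
  dual value b^T y* = 39.75.
Strong duality: c^T x* = b^T y*. Confirmed.

39.75


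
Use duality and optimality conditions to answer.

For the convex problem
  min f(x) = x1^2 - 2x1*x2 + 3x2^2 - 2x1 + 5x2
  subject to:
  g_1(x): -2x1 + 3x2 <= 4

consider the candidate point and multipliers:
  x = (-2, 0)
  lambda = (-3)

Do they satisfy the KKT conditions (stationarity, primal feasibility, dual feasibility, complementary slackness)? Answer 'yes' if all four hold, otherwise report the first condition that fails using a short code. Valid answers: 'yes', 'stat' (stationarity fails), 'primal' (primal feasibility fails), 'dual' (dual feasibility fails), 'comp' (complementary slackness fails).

Gradient of f: grad f(x) = Q x + c = (-6, 9)
Constraint values g_i(x) = a_i^T x - b_i:
  g_1((-2, 0)) = 0
Stationarity residual: grad f(x) + sum_i lambda_i a_i = (0, 0)
  -> stationarity OK
Primal feasibility (all g_i <= 0): OK
Dual feasibility (all lambda_i >= 0): FAILS
Complementary slackness (lambda_i * g_i(x) = 0 for all i): OK

Verdict: the first failing condition is dual_feasibility -> dual.

dual


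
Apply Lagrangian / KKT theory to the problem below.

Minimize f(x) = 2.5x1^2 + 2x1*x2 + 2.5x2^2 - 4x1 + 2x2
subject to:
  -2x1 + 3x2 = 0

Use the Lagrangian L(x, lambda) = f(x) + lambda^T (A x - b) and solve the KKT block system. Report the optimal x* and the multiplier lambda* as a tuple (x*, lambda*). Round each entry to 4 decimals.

Form the Lagrangian:
  L(x, lambda) = (1/2) x^T Q x + c^T x + lambda^T (A x - b)
Stationarity (grad_x L = 0): Q x + c + A^T lambda = 0.
Primal feasibility: A x = b.

This gives the KKT block system:
  [ Q   A^T ] [ x     ]   [-c ]
  [ A    0  ] [ lambda ] = [ b ]

Solving the linear system:
  x*      = (0.2697, 0.1798)
  lambda* = (-1.1461)
  f(x*)   = -0.3596

x* = (0.2697, 0.1798), lambda* = (-1.1461)


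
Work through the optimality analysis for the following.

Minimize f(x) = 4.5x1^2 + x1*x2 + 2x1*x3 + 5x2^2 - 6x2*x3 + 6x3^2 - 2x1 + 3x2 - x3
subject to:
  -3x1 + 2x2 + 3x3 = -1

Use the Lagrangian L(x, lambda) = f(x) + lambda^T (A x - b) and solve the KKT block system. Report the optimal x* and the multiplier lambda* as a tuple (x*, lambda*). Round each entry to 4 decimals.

Form the Lagrangian:
  L(x, lambda) = (1/2) x^T Q x + c^T x + lambda^T (A x - b)
Stationarity (grad_x L = 0): Q x + c + A^T lambda = 0.
Primal feasibility: A x = b.

This gives the KKT block system:
  [ Q   A^T ] [ x     ]   [-c ]
  [ A    0  ] [ lambda ] = [ b ]

Solving the linear system:
  x*      = (0.1573, -0.2605, -0.0024)
  lambda* = (-0.2832)
  f(x*)   = -0.6885

x* = (0.1573, -0.2605, -0.0024), lambda* = (-0.2832)


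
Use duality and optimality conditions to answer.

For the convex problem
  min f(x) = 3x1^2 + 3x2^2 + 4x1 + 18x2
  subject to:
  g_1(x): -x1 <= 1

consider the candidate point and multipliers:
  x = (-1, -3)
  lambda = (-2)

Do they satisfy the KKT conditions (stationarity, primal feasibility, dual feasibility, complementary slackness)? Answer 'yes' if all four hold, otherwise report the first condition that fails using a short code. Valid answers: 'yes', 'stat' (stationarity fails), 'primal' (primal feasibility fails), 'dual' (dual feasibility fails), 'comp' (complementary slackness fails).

Gradient of f: grad f(x) = Q x + c = (-2, 0)
Constraint values g_i(x) = a_i^T x - b_i:
  g_1((-1, -3)) = 0
Stationarity residual: grad f(x) + sum_i lambda_i a_i = (0, 0)
  -> stationarity OK
Primal feasibility (all g_i <= 0): OK
Dual feasibility (all lambda_i >= 0): FAILS
Complementary slackness (lambda_i * g_i(x) = 0 for all i): OK

Verdict: the first failing condition is dual_feasibility -> dual.

dual


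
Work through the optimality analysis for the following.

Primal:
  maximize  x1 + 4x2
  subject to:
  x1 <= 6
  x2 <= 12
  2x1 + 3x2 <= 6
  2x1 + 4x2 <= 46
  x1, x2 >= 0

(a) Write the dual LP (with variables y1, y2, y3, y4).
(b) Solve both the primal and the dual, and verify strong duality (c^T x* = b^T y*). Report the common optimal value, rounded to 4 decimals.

The standard primal-dual pair for 'max c^T x s.t. A x <= b, x >= 0' is:
  Dual:  min b^T y  s.t.  A^T y >= c,  y >= 0.

So the dual LP is:
  minimize  6y1 + 12y2 + 6y3 + 46y4
  subject to:
    y1 + 2y3 + 2y4 >= 1
    y2 + 3y3 + 4y4 >= 4
    y1, y2, y3, y4 >= 0

Solving the primal: x* = (0, 2).
  primal value c^T x* = 8.
Solving the dual: y* = (0, 0, 1.3333, 0).
  dual value b^T y* = 8.
Strong duality: c^T x* = b^T y*. Confirmed.

8


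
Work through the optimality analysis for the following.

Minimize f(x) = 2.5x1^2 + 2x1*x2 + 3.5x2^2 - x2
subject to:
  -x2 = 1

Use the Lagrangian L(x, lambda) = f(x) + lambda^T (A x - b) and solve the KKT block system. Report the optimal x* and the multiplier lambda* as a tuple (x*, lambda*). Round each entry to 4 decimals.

Form the Lagrangian:
  L(x, lambda) = (1/2) x^T Q x + c^T x + lambda^T (A x - b)
Stationarity (grad_x L = 0): Q x + c + A^T lambda = 0.
Primal feasibility: A x = b.

This gives the KKT block system:
  [ Q   A^T ] [ x     ]   [-c ]
  [ A    0  ] [ lambda ] = [ b ]

Solving the linear system:
  x*      = (0.4, -1)
  lambda* = (-7.2)
  f(x*)   = 4.1

x* = (0.4, -1), lambda* = (-7.2)


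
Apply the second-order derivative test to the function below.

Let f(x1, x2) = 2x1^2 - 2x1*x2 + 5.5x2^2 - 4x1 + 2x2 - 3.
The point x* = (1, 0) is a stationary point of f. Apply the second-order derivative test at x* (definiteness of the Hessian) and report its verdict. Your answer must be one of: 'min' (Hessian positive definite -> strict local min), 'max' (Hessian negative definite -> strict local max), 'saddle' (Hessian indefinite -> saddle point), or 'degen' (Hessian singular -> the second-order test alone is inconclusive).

Compute the Hessian H = grad^2 f:
  H = [[4, -2], [-2, 11]]
Verify stationarity: grad f(x*) = H x* + g = (0, 0).
Eigenvalues of H: 3.4689, 11.5311.
Both eigenvalues > 0, so H is positive definite -> x* is a strict local min.

min


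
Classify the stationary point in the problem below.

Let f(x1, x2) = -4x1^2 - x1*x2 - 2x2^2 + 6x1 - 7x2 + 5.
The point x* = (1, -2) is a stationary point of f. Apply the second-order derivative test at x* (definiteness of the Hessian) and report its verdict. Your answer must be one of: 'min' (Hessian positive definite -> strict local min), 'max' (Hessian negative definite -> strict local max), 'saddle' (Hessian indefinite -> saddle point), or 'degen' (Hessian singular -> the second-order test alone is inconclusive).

Compute the Hessian H = grad^2 f:
  H = [[-8, -1], [-1, -4]]
Verify stationarity: grad f(x*) = H x* + g = (0, 0).
Eigenvalues of H: -8.2361, -3.7639.
Both eigenvalues < 0, so H is negative definite -> x* is a strict local max.

max


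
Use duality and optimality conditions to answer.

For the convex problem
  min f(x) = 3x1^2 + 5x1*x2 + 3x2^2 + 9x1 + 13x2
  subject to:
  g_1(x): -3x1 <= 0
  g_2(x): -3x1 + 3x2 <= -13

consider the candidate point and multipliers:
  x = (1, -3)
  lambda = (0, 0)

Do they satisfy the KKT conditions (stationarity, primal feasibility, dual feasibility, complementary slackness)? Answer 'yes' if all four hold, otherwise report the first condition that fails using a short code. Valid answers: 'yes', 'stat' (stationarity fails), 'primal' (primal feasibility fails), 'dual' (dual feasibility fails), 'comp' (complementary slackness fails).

Gradient of f: grad f(x) = Q x + c = (0, 0)
Constraint values g_i(x) = a_i^T x - b_i:
  g_1((1, -3)) = -3
  g_2((1, -3)) = 1
Stationarity residual: grad f(x) + sum_i lambda_i a_i = (0, 0)
  -> stationarity OK
Primal feasibility (all g_i <= 0): FAILS
Dual feasibility (all lambda_i >= 0): OK
Complementary slackness (lambda_i * g_i(x) = 0 for all i): OK

Verdict: the first failing condition is primal_feasibility -> primal.

primal


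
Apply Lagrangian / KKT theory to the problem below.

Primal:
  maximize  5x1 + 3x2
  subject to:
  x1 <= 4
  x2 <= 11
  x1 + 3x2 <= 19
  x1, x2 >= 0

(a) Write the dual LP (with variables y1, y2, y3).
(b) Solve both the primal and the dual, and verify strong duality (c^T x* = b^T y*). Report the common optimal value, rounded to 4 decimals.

The standard primal-dual pair for 'max c^T x s.t. A x <= b, x >= 0' is:
  Dual:  min b^T y  s.t.  A^T y >= c,  y >= 0.

So the dual LP is:
  minimize  4y1 + 11y2 + 19y3
  subject to:
    y1 + y3 >= 5
    y2 + 3y3 >= 3
    y1, y2, y3 >= 0

Solving the primal: x* = (4, 5).
  primal value c^T x* = 35.
Solving the dual: y* = (4, 0, 1).
  dual value b^T y* = 35.
Strong duality: c^T x* = b^T y*. Confirmed.

35


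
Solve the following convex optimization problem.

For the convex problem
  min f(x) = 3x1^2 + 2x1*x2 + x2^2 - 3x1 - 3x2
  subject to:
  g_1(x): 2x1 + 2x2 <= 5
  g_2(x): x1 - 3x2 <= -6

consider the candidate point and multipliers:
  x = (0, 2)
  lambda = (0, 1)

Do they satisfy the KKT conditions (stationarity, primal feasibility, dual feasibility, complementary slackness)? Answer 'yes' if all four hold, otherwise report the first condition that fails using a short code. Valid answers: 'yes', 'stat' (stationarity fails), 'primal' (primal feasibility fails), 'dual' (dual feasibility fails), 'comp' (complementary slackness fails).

Gradient of f: grad f(x) = Q x + c = (1, 1)
Constraint values g_i(x) = a_i^T x - b_i:
  g_1((0, 2)) = -1
  g_2((0, 2)) = 0
Stationarity residual: grad f(x) + sum_i lambda_i a_i = (2, -2)
  -> stationarity FAILS
Primal feasibility (all g_i <= 0): OK
Dual feasibility (all lambda_i >= 0): OK
Complementary slackness (lambda_i * g_i(x) = 0 for all i): OK

Verdict: the first failing condition is stationarity -> stat.

stat


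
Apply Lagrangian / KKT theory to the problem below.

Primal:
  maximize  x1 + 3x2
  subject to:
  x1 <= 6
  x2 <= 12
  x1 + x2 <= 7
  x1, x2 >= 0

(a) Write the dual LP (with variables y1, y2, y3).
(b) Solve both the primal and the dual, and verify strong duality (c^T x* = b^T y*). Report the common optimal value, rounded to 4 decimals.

The standard primal-dual pair for 'max c^T x s.t. A x <= b, x >= 0' is:
  Dual:  min b^T y  s.t.  A^T y >= c,  y >= 0.

So the dual LP is:
  minimize  6y1 + 12y2 + 7y3
  subject to:
    y1 + y3 >= 1
    y2 + y3 >= 3
    y1, y2, y3 >= 0

Solving the primal: x* = (0, 7).
  primal value c^T x* = 21.
Solving the dual: y* = (0, 0, 3).
  dual value b^T y* = 21.
Strong duality: c^T x* = b^T y*. Confirmed.

21


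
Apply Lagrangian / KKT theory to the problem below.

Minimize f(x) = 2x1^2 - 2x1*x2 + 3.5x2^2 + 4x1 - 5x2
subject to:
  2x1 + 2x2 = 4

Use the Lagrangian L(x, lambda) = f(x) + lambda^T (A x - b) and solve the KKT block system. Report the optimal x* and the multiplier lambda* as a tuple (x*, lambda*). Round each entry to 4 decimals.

Form the Lagrangian:
  L(x, lambda) = (1/2) x^T Q x + c^T x + lambda^T (A x - b)
Stationarity (grad_x L = 0): Q x + c + A^T lambda = 0.
Primal feasibility: A x = b.

This gives the KKT block system:
  [ Q   A^T ] [ x     ]   [-c ]
  [ A    0  ] [ lambda ] = [ b ]

Solving the linear system:
  x*      = (0.6, 1.4)
  lambda* = (-1.8)
  f(x*)   = 1.3

x* = (0.6, 1.4), lambda* = (-1.8)
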